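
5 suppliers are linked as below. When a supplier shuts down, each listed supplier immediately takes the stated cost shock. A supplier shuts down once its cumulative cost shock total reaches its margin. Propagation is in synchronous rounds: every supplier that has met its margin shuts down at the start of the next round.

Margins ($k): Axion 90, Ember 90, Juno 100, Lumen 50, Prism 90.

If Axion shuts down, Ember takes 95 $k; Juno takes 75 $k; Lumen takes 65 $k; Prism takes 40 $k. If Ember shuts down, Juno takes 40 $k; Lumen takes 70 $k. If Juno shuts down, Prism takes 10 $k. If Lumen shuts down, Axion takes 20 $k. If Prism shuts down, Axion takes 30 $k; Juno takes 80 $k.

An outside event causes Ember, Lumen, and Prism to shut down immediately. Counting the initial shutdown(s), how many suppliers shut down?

Round 1 — Ember, Lumen, Prism shut down (initial).
  Axion: +20+30 → 50 < 90
  Juno: +40+80 → 120 ≥ 100
Round 2 — Juno shuts down.
No further shutdowns.

4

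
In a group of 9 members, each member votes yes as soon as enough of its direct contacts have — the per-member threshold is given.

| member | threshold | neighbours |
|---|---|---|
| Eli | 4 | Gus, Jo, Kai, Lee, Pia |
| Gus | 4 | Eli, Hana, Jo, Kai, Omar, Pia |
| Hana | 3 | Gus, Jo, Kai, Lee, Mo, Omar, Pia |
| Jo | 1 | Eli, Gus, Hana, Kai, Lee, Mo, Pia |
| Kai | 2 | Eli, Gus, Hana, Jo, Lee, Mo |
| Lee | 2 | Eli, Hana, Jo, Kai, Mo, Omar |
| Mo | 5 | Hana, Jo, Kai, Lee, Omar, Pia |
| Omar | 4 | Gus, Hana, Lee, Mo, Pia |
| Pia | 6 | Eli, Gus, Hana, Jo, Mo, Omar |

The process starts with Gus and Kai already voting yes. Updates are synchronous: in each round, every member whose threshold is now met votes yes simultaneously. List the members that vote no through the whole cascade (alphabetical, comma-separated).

Mo, Omar, Pia

Round 1 — Gus, Kai vote yes (initial).
Round 2 — checking thresholds:
  Eli: 2 of 5 neighbours < 4, below threshold.
  Hana: 2 of 7 neighbours < 3, below threshold.
  Jo: 2 of 7 neighbours ≥ 1, votes yes.
  Lee: 1 of 6 neighbours < 2, below threshold.
  Mo: 1 of 6 neighbours < 5, below threshold.
  Omar: 1 of 5 neighbours < 4, below threshold.
  Pia: 1 of 6 neighbours < 6, below threshold.
Round 3 — checking thresholds:
  Eli: 3 of 5 neighbours < 4, below threshold.
  Hana: 3 of 7 neighbours ≥ 3, votes yes.
  Lee: 2 of 6 neighbours ≥ 2, votes yes.
  Mo: 2 of 6 neighbours < 5, below threshold.
  Omar: 1 of 5 neighbours < 4, below threshold.
  Pia: 2 of 6 neighbours < 6, below threshold.
Round 4 — checking thresholds:
  Eli: 4 of 5 neighbours ≥ 4, votes yes.
  Mo: 4 of 6 neighbours < 5, below threshold.
  Omar: 3 of 5 neighbours < 4, below threshold.
  Pia: 3 of 6 neighbours < 6, below threshold.
Round 5 — no new yes votes; cascade stops.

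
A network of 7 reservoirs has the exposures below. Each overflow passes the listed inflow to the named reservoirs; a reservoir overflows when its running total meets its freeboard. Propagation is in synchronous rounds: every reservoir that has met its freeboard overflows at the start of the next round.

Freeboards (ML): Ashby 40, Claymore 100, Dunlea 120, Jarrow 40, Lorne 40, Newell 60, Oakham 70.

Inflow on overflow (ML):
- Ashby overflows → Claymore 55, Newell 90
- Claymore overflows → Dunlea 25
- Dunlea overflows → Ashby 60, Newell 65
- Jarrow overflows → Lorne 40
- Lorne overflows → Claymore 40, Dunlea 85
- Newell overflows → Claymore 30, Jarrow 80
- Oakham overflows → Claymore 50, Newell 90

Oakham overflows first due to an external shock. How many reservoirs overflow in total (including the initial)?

Round 1 — Oakham overflows (initial).
  Claymore: +50 → 50 < 100
  Newell: +90 → 90 ≥ 60
Round 2 — Newell overflows.
  Claymore: +30 → 80 < 100
  Jarrow: +80 → 80 ≥ 40
Round 3 — Jarrow overflows.
  Lorne: +40 → 40 ≥ 40
Round 4 — Lorne overflows.
  Claymore: +40 → 120 ≥ 100
  Dunlea: +85 → 85 < 120
Round 5 — Claymore overflows.
  Dunlea: +25 → 110 < 120
No further overflows.

5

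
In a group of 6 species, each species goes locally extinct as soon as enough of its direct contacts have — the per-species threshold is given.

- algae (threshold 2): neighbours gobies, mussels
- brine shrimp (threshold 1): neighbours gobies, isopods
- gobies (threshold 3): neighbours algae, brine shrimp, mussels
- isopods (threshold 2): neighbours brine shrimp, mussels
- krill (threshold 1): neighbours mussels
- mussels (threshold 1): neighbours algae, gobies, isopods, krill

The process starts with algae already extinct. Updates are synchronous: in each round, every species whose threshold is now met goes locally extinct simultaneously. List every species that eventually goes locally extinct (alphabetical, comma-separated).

Round 1 — algae goes locally extinct (initial).
Round 2 — checking thresholds:
  gobies: 1 of 3 neighbours < 3, holds.
  mussels: 1 of 4 neighbours ≥ 1, goes locally extinct.
Round 3 — checking thresholds:
  gobies: 2 of 3 neighbours < 3, holds.
  isopods: 1 of 2 neighbours < 2, holds.
  krill: 1 of 1 neighbours ≥ 1, goes locally extinct.
Round 4 — no new extinctions; cascade stops.

algae, krill, mussels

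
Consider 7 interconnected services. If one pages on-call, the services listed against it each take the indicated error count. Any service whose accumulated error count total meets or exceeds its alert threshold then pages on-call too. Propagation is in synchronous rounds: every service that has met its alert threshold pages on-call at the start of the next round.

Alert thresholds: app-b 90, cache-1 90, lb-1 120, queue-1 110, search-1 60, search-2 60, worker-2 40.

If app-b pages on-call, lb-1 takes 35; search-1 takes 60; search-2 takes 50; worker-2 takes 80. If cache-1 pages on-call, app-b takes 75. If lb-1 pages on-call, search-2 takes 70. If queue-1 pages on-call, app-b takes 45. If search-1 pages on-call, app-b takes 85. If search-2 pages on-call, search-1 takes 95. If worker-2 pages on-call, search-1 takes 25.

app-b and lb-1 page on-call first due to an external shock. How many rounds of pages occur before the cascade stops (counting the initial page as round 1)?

Round 1 — app-b, lb-1 page on-call (initial).
  search-1: +60 → 60 ≥ 60
  search-2: +50+70 → 120 ≥ 60
  worker-2: +80 → 80 ≥ 40
Round 2 — search-1, search-2, worker-2 page on-call.
No further pages.

2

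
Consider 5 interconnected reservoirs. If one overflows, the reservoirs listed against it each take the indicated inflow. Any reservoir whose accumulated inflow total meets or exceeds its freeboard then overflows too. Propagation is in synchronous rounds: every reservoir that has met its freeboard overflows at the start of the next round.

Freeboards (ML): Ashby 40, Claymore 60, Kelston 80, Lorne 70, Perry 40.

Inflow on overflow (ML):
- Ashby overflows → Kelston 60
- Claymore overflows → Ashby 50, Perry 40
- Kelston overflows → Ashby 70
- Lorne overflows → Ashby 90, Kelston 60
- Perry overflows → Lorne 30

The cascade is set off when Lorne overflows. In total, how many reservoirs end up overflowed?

3

Round 1 — Lorne overflows (initial).
  Ashby: +90 → 90 ≥ 40
  Kelston: +60 → 60 < 80
Round 2 — Ashby overflows.
  Kelston: +60 → 120 ≥ 80
Round 3 — Kelston overflows.
No further overflows.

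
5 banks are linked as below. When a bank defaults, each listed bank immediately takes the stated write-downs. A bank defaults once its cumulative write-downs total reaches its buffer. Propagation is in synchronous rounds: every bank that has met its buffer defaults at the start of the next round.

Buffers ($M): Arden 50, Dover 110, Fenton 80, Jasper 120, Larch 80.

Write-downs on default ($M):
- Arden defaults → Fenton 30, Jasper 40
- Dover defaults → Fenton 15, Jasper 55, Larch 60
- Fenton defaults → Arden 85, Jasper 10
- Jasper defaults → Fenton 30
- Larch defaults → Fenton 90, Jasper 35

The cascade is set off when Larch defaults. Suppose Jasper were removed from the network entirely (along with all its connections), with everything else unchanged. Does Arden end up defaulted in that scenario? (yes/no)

yes

With Jasper removed:
Round 1 — Larch defaults (initial).
  Fenton: +90 → 90 ≥ 80
Round 2 — Fenton defaults.
  Arden: +85 → 85 ≥ 50
Round 3 — Arden defaults.
No further defaults.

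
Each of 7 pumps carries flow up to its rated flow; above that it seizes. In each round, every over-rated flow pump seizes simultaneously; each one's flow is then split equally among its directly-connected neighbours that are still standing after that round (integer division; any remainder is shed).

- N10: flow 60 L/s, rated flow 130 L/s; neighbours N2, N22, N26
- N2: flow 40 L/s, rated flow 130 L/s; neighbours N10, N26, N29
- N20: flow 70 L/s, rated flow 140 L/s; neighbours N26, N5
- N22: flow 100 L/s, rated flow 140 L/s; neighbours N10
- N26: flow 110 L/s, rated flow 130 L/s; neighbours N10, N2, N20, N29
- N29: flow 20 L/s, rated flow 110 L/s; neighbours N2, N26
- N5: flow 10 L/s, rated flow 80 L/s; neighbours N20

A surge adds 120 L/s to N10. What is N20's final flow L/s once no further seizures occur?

126

Round 1 — N10 at 180 > 130. N10 seizes.
  N10 sheds 180 L/s to N2, N22, N26: 60 each.
    N2: 40+60 = 100 ≤ 130
    N22: 100+60 = 160 > 140
    N26: 110+60 = 170 > 130
Round 2 — N22, N26 seize.
  N22 sheds 160 L/s: no online neighbours, lost.
  N26 sheds 170 L/s to N2, N20, N29: 56 each (2 lost).
    N2: 100+56 = 156 > 130
    N20: 70+56 = 126 ≤ 140
    N29: 20+56 = 76 ≤ 110
Round 3 — N2 seizes.
  N2 sheds 156 L/s to N29: 156 each.
    N29: 76+156 = 232 > 110
Round 4 — N29 seizes.
  N29 sheds 232 L/s: no online neighbours, lost.
No further seizures.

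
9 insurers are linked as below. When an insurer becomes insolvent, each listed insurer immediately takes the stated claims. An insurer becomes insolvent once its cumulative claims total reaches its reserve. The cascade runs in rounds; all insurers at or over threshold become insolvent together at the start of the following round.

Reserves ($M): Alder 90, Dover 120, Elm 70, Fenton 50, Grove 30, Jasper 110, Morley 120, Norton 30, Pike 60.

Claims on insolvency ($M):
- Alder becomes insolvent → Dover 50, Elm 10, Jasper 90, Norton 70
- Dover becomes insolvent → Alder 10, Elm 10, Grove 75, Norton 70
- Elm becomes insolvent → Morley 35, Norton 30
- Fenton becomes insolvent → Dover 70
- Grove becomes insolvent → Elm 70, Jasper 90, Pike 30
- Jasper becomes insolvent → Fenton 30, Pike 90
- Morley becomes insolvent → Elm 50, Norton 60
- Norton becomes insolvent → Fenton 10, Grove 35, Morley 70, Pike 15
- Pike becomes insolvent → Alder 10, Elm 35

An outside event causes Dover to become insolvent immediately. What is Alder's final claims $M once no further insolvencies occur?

Round 1 — Dover becomes insolvent (initial).
  Alder: +10 → 10 < 90
  Elm: +10 → 10 < 70
  Grove: +75 → 75 ≥ 30
  Norton: +70 → 70 ≥ 30
Round 2 — Grove, Norton become insolvent.
  Elm: +70 → 80 ≥ 70
  Fenton: +10 → 10 < 50
  Jasper: +90 → 90 < 110
  Morley: +70 → 70 < 120
  Pike: +30+15 → 45 < 60
Round 3 — Elm becomes insolvent.
  Morley: +35 → 105 < 120
No further insolvencies.

10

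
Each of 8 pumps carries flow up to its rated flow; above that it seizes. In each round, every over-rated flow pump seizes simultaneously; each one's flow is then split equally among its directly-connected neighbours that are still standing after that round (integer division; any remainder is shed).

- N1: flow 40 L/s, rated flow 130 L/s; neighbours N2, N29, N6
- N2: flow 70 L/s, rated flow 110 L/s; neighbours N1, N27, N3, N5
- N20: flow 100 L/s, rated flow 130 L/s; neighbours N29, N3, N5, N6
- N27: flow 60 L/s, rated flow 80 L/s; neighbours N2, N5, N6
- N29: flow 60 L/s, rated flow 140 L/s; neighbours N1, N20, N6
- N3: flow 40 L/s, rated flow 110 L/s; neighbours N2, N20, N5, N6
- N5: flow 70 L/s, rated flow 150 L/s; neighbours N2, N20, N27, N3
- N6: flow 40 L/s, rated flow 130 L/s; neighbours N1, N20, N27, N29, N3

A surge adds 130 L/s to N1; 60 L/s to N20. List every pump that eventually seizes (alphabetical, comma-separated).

Round 1 — N1 at 170 > 130; N20 at 160 > 130. N1, N20 seize.
  N1 sheds 170 L/s to N2, N29, N6: 56 each (2 lost).
    N2: 70+56 = 126 > 110
    N29: 60+56 = 116 ≤ 140
    N6: 40+56 = 96 ≤ 130
  N20 sheds 160 L/s to N29, N3, N5, N6: 40 each.
    N29: 116+40 = 156 > 140
    N3: 40+40 = 80 ≤ 110
    N5: 70+40 = 110 ≤ 150
    N6: 96+40 = 136 > 130
Round 2 — N2, N29, N6 seize.
  N2 sheds 126 L/s to N27, N3, N5: 42 each.
    N27: 60+42 = 102 > 80
    N3: 80+42 = 122 > 110
    N5: 110+42 = 152 > 150
  N29 sheds 156 L/s: no online neighbours, lost.
  N6 sheds 136 L/s to N27, N3: 68 each.
    N27: 102+68 = 170 > 80
    N3: 122+68 = 190 > 110
Round 3 — N27, N3, N5 seize.
  N27 sheds 170 L/s: no online neighbours, lost.
  N3 sheds 190 L/s: no online neighbours, lost.
  N5 sheds 152 L/s: no online neighbours, lost.
No further seizures.

N1, N2, N20, N27, N29, N3, N5, N6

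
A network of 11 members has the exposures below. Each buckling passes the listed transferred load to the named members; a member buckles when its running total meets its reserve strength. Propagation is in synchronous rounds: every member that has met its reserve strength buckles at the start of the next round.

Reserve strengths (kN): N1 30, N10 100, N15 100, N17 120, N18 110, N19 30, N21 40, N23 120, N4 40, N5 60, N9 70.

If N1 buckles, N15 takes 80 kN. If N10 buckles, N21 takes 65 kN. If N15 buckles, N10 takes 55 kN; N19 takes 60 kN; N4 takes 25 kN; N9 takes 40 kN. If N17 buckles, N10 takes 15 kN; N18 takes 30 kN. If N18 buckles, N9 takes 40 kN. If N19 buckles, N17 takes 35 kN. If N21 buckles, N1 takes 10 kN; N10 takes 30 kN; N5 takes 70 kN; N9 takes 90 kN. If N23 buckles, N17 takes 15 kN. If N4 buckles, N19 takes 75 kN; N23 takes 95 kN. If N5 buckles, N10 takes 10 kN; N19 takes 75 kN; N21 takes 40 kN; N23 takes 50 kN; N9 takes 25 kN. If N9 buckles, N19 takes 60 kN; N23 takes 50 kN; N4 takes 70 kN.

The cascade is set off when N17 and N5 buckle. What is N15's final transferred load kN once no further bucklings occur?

Round 1 — N17, N5 buckle (initial).
  N10: +15+10 → 25 < 100
  N18: +30 → 30 < 110
  N19: +75 → 75 ≥ 30
  N21: +40 → 40 ≥ 40
  N23: +50 → 50 < 120
  N9: +25 → 25 < 70
Round 2 — N19, N21 buckle.
  N1: +10 → 10 < 30
  N10: +30 → 55 < 100
  N9: +90 → 115 ≥ 70
Round 3 — N9 buckles.
  N23: +50 → 100 < 120
  N4: +70 → 70 ≥ 40
Round 4 — N4 buckles.
  N23: +95 → 195 ≥ 120
Round 5 — N23 buckles.
No further bucklings.

0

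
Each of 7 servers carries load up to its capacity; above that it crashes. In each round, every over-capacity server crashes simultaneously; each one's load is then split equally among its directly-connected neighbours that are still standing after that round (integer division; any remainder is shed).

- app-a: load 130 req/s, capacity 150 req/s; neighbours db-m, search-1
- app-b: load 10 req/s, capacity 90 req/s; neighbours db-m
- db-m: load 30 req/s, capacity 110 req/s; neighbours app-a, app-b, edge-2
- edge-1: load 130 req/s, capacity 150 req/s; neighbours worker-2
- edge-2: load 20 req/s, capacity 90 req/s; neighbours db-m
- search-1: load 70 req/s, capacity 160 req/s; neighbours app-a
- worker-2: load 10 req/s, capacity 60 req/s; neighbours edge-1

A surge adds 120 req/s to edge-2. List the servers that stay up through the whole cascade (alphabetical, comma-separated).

Round 1 — edge-2 at 140 > 90. edge-2 crashes.
  edge-2 sheds 140 req/s to db-m: 140 each.
    db-m: 30+140 = 170 > 110
Round 2 — db-m crashes.
  db-m sheds 170 req/s to app-a, app-b: 85 each.
    app-a: 130+85 = 215 > 150
    app-b: 10+85 = 95 > 90
Round 3 — app-a, app-b crash.
  app-a sheds 215 req/s to search-1: 215 each.
    search-1: 70+215 = 285 > 160
  app-b sheds 95 req/s: no online neighbours, lost.
Round 4 — search-1 crashes.
  search-1 sheds 285 req/s: no online neighbours, lost.
No further crashes.

edge-1, worker-2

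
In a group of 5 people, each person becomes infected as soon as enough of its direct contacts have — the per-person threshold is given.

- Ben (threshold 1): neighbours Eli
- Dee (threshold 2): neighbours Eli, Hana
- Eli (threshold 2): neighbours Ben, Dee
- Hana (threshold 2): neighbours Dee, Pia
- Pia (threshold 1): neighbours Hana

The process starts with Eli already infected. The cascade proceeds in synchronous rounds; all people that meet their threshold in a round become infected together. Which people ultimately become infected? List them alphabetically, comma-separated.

Ben, Eli

Round 1 — Eli becomes infected (initial).
Round 2 — checking thresholds:
  Ben: 1 of 1 neighbours ≥ 1, becomes infected.
  Dee: 1 of 2 neighbours < 2, holds.
Round 3 — no new infections; cascade stops.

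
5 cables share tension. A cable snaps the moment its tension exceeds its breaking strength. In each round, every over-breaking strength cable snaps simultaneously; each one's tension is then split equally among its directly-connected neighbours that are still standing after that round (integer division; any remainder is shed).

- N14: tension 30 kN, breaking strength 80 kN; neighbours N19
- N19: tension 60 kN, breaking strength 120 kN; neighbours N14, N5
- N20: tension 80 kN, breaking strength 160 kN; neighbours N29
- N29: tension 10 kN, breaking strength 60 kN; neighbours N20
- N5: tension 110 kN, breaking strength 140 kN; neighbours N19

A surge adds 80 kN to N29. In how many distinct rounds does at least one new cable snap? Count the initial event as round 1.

Round 1 — N29 at 90 > 60. N29 snaps.
  N29 sheds 90 kN to N20: 90 each.
    N20: 80+90 = 170 > 160
Round 2 — N20 snaps.
  N20 sheds 170 kN: no online neighbours, lost.
No further breaks.

2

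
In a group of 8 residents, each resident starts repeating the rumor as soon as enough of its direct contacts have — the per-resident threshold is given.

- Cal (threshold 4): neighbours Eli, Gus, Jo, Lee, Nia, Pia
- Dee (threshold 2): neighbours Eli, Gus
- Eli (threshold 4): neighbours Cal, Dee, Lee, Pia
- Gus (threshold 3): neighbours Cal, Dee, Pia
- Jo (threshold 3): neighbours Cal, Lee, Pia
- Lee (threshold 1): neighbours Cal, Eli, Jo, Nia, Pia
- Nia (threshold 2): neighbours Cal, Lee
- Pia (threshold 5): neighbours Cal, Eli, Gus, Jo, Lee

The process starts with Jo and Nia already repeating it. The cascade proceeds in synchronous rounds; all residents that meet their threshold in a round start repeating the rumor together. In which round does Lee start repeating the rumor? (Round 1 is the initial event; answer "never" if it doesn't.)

Round 1 — Jo, Nia start repeating the rumor (initial).
Round 2 — checking thresholds:
  Cal: 2 of 6 neighbours < 4, not yet.
  Lee: 2 of 5 neighbours ≥ 1, starts repeating the rumor.
  Pia: 1 of 5 neighbours < 5, not yet.
Round 3 — no new spreads; cascade stops.

2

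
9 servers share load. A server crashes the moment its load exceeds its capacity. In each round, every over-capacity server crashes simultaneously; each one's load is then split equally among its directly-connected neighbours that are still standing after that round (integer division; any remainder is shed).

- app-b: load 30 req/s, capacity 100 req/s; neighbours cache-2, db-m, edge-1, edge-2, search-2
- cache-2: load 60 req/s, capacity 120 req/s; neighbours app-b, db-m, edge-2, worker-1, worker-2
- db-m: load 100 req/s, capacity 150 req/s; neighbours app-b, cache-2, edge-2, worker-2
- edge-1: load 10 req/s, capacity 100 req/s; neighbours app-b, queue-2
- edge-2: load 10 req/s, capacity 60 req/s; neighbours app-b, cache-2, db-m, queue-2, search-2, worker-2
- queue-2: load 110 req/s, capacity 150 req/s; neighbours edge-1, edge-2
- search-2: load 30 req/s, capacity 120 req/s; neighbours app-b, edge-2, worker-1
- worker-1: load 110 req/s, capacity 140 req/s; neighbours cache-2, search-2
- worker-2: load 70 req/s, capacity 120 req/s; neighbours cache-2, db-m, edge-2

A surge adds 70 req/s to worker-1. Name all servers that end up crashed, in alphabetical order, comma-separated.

Round 1 — worker-1 at 180 > 140. worker-1 crashes.
  worker-1 sheds 180 req/s to cache-2, search-2: 90 each.
    cache-2: 60+90 = 150 > 120
    search-2: 30+90 = 120 ≤ 120
Round 2 — cache-2 crashes.
  cache-2 sheds 150 req/s to app-b, db-m, edge-2, worker-2: 37 each (2 lost).
    app-b: 30+37 = 67 ≤ 100
    db-m: 100+37 = 137 ≤ 150
    edge-2: 10+37 = 47 ≤ 60
    worker-2: 70+37 = 107 ≤ 120
No further crashes.

cache-2, worker-1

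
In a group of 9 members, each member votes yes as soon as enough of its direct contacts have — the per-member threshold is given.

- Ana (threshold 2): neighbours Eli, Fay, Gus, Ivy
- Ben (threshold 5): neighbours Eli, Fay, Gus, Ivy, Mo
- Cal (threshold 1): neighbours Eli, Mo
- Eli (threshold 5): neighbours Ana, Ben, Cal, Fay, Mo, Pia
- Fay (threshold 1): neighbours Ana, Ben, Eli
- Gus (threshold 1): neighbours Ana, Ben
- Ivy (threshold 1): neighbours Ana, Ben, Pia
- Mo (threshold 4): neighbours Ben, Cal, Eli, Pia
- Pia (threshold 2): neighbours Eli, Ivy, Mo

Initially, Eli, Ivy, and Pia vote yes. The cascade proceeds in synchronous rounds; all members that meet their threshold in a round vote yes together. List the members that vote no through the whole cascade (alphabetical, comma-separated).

Round 1 — Eli, Ivy, Pia vote yes (initial).
Round 2 — checking thresholds:
  Ana: 2 of 4 neighbours ≥ 2, votes yes.
  Ben: 2 of 5 neighbours < 5, not yet.
  Cal: 1 of 2 neighbours ≥ 1, votes yes.
  Fay: 1 of 3 neighbours ≥ 1, votes yes.
  Mo: 2 of 4 neighbours < 4, not yet.
Round 3 — checking thresholds:
  Ben: 3 of 5 neighbours < 5, not yet.
  Gus: 1 of 2 neighbours ≥ 1, votes yes.
  Mo: 3 of 4 neighbours < 4, not yet.
Round 4 — no new yes votes; cascade stops.

Ben, Mo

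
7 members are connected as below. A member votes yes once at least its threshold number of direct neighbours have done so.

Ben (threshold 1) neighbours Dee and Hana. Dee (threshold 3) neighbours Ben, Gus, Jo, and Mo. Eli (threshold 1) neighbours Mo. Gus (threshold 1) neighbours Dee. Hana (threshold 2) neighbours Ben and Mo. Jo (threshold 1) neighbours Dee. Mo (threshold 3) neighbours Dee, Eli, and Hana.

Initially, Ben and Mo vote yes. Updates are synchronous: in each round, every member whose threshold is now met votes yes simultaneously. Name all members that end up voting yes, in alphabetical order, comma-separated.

Round 1 — Ben, Mo vote yes (initial).
Round 2 — checking thresholds:
  Dee: 2 of 4 neighbours < 3, not yet.
  Eli: 1 of 1 neighbours ≥ 1, votes yes.
  Hana: 2 of 2 neighbours ≥ 2, votes yes.
Round 3 — no new yes votes; cascade stops.

Ben, Eli, Hana, Mo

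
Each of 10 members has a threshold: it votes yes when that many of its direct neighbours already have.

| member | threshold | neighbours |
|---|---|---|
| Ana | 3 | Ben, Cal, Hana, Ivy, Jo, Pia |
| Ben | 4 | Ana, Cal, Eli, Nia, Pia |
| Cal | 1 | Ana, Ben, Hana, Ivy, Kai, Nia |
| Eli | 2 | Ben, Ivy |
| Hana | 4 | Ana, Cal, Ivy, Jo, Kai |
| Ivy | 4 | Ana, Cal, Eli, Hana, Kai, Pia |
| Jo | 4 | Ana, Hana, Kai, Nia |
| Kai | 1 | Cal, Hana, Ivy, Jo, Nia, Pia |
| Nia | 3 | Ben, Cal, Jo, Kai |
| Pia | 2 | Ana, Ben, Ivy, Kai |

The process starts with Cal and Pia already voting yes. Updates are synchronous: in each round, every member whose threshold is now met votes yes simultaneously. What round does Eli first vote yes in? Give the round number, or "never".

Round 1 — Cal, Pia vote yes (initial).
Round 2 — checking thresholds:
  Ana: 2 of 6 neighbours < 3, holds.
  Ben: 2 of 5 neighbours < 4, holds.
  Hana: 1 of 5 neighbours < 4, holds.
  Ivy: 2 of 6 neighbours < 4, holds.
  Kai: 2 of 6 neighbours ≥ 1, votes yes.
  Nia: 1 of 4 neighbours < 3, holds.
Round 3 — no new yes votes; cascade stops.

never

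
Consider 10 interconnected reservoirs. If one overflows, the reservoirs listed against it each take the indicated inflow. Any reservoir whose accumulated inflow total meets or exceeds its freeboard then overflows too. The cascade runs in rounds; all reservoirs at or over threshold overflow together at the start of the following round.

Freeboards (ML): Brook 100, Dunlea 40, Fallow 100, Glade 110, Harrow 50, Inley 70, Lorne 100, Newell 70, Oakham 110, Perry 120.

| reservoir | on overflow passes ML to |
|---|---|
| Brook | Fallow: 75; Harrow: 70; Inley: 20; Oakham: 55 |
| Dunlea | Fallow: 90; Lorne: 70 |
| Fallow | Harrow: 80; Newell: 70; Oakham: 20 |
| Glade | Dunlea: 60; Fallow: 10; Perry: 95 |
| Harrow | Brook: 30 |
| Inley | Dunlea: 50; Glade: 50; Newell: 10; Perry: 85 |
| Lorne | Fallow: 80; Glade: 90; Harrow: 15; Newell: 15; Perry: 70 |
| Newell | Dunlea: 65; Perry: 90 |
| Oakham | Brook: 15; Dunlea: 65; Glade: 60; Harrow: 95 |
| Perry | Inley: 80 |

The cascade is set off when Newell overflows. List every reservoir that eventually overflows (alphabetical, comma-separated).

Round 1 — Newell overflows (initial).
  Dunlea: +65 → 65 ≥ 40
  Perry: +90 → 90 < 120
Round 2 — Dunlea overflows.
  Fallow: +90 → 90 < 100
  Lorne: +70 → 70 < 100
No further overflows.

Dunlea, Newell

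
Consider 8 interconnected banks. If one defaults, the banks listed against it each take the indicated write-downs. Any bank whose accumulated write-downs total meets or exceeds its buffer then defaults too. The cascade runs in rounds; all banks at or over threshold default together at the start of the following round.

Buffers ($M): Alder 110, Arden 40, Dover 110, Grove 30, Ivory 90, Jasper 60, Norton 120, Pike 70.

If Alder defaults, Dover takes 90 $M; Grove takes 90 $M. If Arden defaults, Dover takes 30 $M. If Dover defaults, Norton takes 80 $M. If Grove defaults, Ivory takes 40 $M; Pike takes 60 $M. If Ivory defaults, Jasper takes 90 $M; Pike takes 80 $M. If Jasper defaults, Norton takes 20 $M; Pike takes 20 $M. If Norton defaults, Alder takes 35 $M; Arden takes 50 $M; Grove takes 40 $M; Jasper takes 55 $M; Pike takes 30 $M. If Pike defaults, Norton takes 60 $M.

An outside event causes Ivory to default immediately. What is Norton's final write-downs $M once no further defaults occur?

80

Round 1 — Ivory defaults (initial).
  Jasper: +90 → 90 ≥ 60
  Pike: +80 → 80 ≥ 70
Round 2 — Jasper, Pike default.
  Norton: +20+60 → 80 < 120
No further defaults.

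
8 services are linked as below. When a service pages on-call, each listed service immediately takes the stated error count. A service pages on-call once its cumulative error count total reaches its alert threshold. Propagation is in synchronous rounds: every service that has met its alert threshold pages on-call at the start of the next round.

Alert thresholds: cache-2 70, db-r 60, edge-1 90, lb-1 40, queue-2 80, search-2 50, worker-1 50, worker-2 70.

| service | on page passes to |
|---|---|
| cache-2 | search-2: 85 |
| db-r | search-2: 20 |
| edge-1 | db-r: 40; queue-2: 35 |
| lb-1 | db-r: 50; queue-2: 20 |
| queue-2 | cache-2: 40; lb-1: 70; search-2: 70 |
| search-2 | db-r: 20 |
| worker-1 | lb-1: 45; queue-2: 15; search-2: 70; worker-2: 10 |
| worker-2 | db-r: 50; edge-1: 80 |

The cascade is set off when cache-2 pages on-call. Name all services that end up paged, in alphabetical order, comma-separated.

cache-2, search-2

Round 1 — cache-2 pages on-call (initial).
  search-2: +85 → 85 ≥ 50
Round 2 — search-2 pages on-call.
  db-r: +20 → 20 < 60
No further pages.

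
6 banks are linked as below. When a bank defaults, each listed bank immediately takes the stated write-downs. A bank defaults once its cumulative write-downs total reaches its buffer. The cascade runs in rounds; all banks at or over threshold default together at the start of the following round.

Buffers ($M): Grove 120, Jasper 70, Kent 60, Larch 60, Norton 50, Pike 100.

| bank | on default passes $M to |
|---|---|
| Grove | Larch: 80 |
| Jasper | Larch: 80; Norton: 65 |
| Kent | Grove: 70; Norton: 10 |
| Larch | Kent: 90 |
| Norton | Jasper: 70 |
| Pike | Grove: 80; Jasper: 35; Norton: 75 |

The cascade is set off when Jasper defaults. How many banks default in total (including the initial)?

Round 1 — Jasper defaults (initial).
  Larch: +80 → 80 ≥ 60
  Norton: +65 → 65 ≥ 50
Round 2 — Larch, Norton default.
  Kent: +90 → 90 ≥ 60
Round 3 — Kent defaults.
  Grove: +70 → 70 < 120
No further defaults.

4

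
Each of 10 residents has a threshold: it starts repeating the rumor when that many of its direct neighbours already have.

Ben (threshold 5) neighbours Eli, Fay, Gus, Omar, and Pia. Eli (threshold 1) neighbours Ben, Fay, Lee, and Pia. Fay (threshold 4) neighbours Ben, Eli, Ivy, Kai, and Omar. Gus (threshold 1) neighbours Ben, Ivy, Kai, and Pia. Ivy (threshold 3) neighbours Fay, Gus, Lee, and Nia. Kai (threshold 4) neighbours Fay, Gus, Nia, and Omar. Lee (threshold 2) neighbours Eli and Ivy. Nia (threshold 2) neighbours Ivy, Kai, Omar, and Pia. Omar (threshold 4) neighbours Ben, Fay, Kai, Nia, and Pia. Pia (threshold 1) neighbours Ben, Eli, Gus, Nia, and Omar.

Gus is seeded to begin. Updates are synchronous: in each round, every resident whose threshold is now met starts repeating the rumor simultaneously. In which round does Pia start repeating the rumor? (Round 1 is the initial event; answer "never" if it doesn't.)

2

Round 1 — Gus starts repeating the rumor (initial).
Round 2 — checking thresholds:
  Ben: 1 of 5 neighbours < 5, holds.
  Ivy: 1 of 4 neighbours < 3, holds.
  Kai: 1 of 4 neighbours < 4, holds.
  Pia: 1 of 5 neighbours ≥ 1, starts repeating the rumor.
Round 3 — checking thresholds:
  Ben: 2 of 5 neighbours < 5, holds.
  Eli: 1 of 4 neighbours ≥ 1, starts repeating the rumor.
  Ivy: 1 of 4 neighbours < 3, holds.
  Kai: 1 of 4 neighbours < 4, holds.
  Nia: 1 of 4 neighbours < 2, holds.
  Omar: 1 of 5 neighbours < 4, holds.
Round 4 — no new spreads; cascade stops.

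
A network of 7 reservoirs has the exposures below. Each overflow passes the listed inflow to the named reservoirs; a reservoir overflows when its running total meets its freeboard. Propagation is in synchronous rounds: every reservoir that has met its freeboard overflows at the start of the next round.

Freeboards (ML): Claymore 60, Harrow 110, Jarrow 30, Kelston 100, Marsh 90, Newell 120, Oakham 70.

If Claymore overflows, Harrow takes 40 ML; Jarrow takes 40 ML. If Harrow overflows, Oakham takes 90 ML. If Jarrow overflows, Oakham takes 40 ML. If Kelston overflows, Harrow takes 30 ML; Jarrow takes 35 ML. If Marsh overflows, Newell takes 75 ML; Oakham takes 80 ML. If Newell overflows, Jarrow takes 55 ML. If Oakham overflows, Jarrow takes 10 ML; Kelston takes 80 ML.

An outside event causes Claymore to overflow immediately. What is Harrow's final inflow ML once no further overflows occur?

40

Round 1 — Claymore overflows (initial).
  Harrow: +40 → 40 < 110
  Jarrow: +40 → 40 ≥ 30
Round 2 — Jarrow overflows.
  Oakham: +40 → 40 < 70
No further overflows.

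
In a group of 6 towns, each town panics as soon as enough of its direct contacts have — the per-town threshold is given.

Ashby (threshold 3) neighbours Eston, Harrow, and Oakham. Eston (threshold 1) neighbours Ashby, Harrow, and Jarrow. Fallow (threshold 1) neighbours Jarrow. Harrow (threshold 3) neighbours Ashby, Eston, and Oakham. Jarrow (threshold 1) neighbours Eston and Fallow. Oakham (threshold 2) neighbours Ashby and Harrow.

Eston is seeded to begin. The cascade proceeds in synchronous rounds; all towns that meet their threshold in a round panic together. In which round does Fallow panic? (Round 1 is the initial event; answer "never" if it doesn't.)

3

Round 1 — Eston panics (initial).
Round 2 — checking thresholds:
  Ashby: 1 of 3 neighbours < 3, holds.
  Harrow: 1 of 3 neighbours < 3, holds.
  Jarrow: 1 of 2 neighbours ≥ 1, panics.
Round 3 — checking thresholds:
  Ashby: 1 of 3 neighbours < 3, holds.
  Fallow: 1 of 1 neighbours ≥ 1, panics.
  Harrow: 1 of 3 neighbours < 3, holds.
Round 4 — no new panics; cascade stops.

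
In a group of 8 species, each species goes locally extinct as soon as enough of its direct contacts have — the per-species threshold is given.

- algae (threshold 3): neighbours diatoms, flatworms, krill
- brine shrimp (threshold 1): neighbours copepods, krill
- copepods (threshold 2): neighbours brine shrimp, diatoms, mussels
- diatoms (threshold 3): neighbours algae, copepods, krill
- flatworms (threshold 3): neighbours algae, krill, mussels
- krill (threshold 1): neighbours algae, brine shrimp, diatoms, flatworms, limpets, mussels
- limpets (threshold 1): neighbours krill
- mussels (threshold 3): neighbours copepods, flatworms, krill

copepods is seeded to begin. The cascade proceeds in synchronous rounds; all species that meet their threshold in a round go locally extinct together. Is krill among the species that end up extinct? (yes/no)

Round 1 — copepods goes locally extinct (initial).
Round 2 — checking thresholds:
  brine shrimp: 1 of 2 neighbours ≥ 1, goes locally extinct.
  diatoms: 1 of 3 neighbours < 3, not yet.
  mussels: 1 of 3 neighbours < 3, not yet.
Round 3 — checking thresholds:
  diatoms: 1 of 3 neighbours < 3, not yet.
  krill: 1 of 6 neighbours ≥ 1, goes locally extinct.
  mussels: 1 of 3 neighbours < 3, not yet.
Round 4 — checking thresholds:
  algae: 1 of 3 neighbours < 3, not yet.
  diatoms: 2 of 3 neighbours < 3, not yet.
  flatworms: 1 of 3 neighbours < 3, not yet.
  limpets: 1 of 1 neighbours ≥ 1, goes locally extinct.
  mussels: 2 of 3 neighbours < 3, not yet.
Round 5 — no new extinctions; cascade stops.

yes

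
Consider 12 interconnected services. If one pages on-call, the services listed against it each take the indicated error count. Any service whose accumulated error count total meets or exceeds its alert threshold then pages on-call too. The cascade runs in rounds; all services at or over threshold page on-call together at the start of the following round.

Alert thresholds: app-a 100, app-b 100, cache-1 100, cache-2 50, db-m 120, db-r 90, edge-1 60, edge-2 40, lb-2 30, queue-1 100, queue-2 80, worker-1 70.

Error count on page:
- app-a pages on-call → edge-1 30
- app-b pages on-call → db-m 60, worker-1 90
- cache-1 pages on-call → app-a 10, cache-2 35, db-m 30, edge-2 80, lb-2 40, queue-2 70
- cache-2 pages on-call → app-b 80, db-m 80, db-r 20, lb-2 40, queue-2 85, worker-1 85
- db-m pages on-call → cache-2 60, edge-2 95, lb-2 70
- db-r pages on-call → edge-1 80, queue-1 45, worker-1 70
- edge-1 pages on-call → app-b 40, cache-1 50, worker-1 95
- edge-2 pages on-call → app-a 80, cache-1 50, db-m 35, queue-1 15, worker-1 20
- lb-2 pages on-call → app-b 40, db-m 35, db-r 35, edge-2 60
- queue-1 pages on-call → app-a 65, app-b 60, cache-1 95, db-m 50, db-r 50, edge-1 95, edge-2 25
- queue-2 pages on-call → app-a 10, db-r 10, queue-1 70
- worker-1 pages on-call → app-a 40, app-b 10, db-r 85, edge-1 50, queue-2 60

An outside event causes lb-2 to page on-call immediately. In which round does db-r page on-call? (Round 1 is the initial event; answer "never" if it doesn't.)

Round 1 — lb-2 pages on-call (initial).
  app-b: +40 → 40 < 100
  db-m: +35 → 35 < 120
  db-r: +35 → 35 < 90
  edge-2: +60 → 60 ≥ 40
Round 2 — edge-2 pages on-call.
  app-a: +80 → 80 < 100
  cache-1: +50 → 50 < 100
  db-m: +35 → 70 < 120
  queue-1: +15 → 15 < 100
  worker-1: +20 → 20 < 70
No further pages.

never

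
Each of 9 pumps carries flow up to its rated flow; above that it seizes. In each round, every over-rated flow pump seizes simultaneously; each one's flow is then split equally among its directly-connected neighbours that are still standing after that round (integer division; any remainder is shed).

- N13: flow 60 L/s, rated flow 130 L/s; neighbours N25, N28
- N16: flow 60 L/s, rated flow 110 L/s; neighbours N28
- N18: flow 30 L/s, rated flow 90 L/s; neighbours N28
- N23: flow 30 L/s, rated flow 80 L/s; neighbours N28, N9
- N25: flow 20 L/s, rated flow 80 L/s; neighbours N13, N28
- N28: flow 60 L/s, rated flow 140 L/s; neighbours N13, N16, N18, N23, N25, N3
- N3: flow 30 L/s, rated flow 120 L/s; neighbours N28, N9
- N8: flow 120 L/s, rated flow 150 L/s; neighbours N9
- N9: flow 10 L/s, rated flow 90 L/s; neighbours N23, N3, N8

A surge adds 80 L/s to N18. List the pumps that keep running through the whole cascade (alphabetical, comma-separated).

N13, N16, N23, N25, N3, N8, N9

Round 1 — N18 at 110 > 90. N18 seizes.
  N18 sheds 110 L/s to N28: 110 each.
    N28: 60+110 = 170 > 140
Round 2 — N28 seizes.
  N28 sheds 170 L/s to N13, N16, N23, N25, N3: 34 each.
    N13: 60+34 = 94 ≤ 130
    N16: 60+34 = 94 ≤ 110
    N23: 30+34 = 64 ≤ 80
    N25: 20+34 = 54 ≤ 80
    N3: 30+34 = 64 ≤ 120
No further seizures.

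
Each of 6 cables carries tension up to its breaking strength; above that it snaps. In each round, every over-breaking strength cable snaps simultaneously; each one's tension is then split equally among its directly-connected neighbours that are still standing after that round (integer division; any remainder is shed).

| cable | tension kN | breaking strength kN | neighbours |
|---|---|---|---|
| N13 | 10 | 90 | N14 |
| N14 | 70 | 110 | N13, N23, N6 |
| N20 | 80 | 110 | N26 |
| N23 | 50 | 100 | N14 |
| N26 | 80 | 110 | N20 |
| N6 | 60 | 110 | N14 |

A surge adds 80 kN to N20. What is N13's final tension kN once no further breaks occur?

Round 1 — N20 at 160 > 110. N20 snaps.
  N20 sheds 160 kN to N26: 160 each.
    N26: 80+160 = 240 > 110
Round 2 — N26 snaps.
  N26 sheds 240 kN: no online neighbours, lost.
No further breaks.

10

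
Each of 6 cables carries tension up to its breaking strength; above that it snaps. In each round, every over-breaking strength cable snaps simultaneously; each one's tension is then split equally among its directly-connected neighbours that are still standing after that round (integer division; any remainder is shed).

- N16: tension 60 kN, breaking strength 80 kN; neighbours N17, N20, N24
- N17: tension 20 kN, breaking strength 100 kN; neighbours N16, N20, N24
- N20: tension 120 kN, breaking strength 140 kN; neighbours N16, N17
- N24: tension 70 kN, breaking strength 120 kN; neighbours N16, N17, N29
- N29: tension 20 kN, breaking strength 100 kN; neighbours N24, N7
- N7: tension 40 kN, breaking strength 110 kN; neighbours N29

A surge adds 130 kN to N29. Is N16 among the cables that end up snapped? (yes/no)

yes

Round 1 — N29 at 150 > 100. N29 snaps.
  N29 sheds 150 kN to N24, N7: 75 each.
    N24: 70+75 = 145 > 120
    N7: 40+75 = 115 > 110
Round 2 — N24, N7 snap.
  N24 sheds 145 kN to N16, N17: 72 each (1 lost).
    N16: 60+72 = 132 > 80
    N17: 20+72 = 92 ≤ 100
  N7 sheds 115 kN: no online neighbours, lost.
Round 3 — N16 snaps.
  N16 sheds 132 kN to N17, N20: 66 each.
    N17: 92+66 = 158 > 100
    N20: 120+66 = 186 > 140
Round 4 — N17, N20 snap.
  N17 sheds 158 kN: no online neighbours, lost.
  N20 sheds 186 kN: no online neighbours, lost.
No further breaks.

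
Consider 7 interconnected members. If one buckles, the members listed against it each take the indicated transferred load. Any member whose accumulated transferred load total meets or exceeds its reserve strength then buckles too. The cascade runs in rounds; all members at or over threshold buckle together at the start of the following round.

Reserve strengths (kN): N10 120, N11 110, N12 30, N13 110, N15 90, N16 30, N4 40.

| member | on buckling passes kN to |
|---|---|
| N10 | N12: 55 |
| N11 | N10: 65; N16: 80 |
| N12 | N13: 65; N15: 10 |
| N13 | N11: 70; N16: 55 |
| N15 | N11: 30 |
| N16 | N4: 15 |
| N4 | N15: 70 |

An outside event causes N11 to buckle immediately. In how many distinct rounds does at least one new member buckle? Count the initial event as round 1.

Round 1 — N11 buckles (initial).
  N10: +65 → 65 < 120
  N16: +80 → 80 ≥ 30
Round 2 — N16 buckles.
  N4: +15 → 15 < 40
No further bucklings.

2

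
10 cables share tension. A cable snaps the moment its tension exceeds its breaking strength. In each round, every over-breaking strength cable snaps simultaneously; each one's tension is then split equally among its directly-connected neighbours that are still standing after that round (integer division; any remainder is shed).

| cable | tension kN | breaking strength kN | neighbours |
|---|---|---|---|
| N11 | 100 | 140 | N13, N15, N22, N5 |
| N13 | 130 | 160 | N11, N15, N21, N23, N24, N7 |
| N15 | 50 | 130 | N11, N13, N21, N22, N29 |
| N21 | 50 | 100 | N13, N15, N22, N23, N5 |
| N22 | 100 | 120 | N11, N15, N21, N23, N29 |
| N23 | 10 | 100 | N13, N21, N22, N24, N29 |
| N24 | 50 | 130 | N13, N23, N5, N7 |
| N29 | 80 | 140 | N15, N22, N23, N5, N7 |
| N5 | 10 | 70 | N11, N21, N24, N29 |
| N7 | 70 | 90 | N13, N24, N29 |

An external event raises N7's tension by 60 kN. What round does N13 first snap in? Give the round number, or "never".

Round 1 — N7 at 130 > 90. N7 snaps.
  N7 sheds 130 kN to N13, N24, N29: 43 each (1 lost).
    N13: 130+43 = 173 > 160
    N24: 50+43 = 93 ≤ 130
    N29: 80+43 = 123 ≤ 140
Round 2 — N13 snaps.
  N13 sheds 173 kN to N11, N15, N21, N23, N24: 34 each (3 lost).
    N11: 100+34 = 134 ≤ 140
    N15: 50+34 = 84 ≤ 130
    N21: 50+34 = 84 ≤ 100
    N23: 10+34 = 44 ≤ 100
    N24: 93+34 = 127 ≤ 130
No further breaks.

2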